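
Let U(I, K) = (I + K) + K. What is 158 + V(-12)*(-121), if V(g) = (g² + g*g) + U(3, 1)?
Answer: -35295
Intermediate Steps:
U(I, K) = I + 2*K
V(g) = 5 + 2*g² (V(g) = (g² + g*g) + (3 + 2*1) = (g² + g²) + (3 + 2) = 2*g² + 5 = 5 + 2*g²)
158 + V(-12)*(-121) = 158 + (5 + 2*(-12)²)*(-121) = 158 + (5 + 2*144)*(-121) = 158 + (5 + 288)*(-121) = 158 + 293*(-121) = 158 - 35453 = -35295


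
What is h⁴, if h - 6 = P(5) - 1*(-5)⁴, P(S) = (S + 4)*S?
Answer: 108554434576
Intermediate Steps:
P(S) = S*(4 + S) (P(S) = (4 + S)*S = S*(4 + S))
h = -574 (h = 6 + (5*(4 + 5) - 1*(-5)⁴) = 6 + (5*9 - 1*625) = 6 + (45 - 625) = 6 - 580 = -574)
h⁴ = (-574)⁴ = 108554434576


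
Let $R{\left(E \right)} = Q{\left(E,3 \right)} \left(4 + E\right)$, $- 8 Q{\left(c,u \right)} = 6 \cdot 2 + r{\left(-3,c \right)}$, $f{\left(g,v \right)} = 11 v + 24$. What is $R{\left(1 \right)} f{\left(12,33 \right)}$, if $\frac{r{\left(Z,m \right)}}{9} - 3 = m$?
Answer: $-11610$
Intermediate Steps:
$r{\left(Z,m \right)} = 27 + 9 m$
$f{\left(g,v \right)} = 24 + 11 v$
$Q{\left(c,u \right)} = - \frac{39}{8} - \frac{9 c}{8}$ ($Q{\left(c,u \right)} = - \frac{6 \cdot 2 + \left(27 + 9 c\right)}{8} = - \frac{12 + \left(27 + 9 c\right)}{8} = - \frac{39 + 9 c}{8} = - \frac{39}{8} - \frac{9 c}{8}$)
$R{\left(E \right)} = \left(4 + E\right) \left(- \frac{39}{8} - \frac{9 E}{8}\right)$ ($R{\left(E \right)} = \left(- \frac{39}{8} - \frac{9 E}{8}\right) \left(4 + E\right) = \left(4 + E\right) \left(- \frac{39}{8} - \frac{9 E}{8}\right)$)
$R{\left(1 \right)} f{\left(12,33 \right)} = - \frac{3 \left(4 + 1\right) \left(13 + 3 \cdot 1\right)}{8} \left(24 + 11 \cdot 33\right) = \left(- \frac{3}{8}\right) 5 \left(13 + 3\right) \left(24 + 363\right) = \left(- \frac{3}{8}\right) 5 \cdot 16 \cdot 387 = \left(-30\right) 387 = -11610$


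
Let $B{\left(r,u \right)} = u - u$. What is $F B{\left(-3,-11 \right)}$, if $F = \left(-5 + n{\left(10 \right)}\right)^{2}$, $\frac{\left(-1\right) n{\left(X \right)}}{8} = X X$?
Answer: $0$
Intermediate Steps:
$n{\left(X \right)} = - 8 X^{2}$ ($n{\left(X \right)} = - 8 X X = - 8 X^{2}$)
$B{\left(r,u \right)} = 0$
$F = 648025$ ($F = \left(-5 - 8 \cdot 10^{2}\right)^{2} = \left(-5 - 800\right)^{2} = \left(-805\right)^{2} = 648025$)
$F B{\left(-3,-11 \right)} = 648025 \cdot 0 = 0$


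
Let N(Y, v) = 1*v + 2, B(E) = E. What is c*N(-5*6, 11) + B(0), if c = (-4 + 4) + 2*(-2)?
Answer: -52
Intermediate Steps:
N(Y, v) = 2 + v (N(Y, v) = v + 2 = 2 + v)
c = -4 (c = 0 - 4 = -4)
c*N(-5*6, 11) + B(0) = -4*(2 + 11) + 0 = -4*13 + 0 = -52 + 0 = -52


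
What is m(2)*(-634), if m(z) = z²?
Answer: -2536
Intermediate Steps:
m(2)*(-634) = 2²*(-634) = 4*(-634) = -2536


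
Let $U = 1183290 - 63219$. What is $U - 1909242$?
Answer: $-789171$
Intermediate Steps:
$U = 1120071$ ($U = 1183290 - 63219 = 1120071$)
$U - 1909242 = 1120071 - 1909242 = -789171$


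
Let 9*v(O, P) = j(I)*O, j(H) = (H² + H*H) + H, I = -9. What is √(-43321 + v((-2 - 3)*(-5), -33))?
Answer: 4*I*√2681 ≈ 207.11*I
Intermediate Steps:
j(H) = H + 2*H² (j(H) = (H² + H²) + H = 2*H² + H = H + 2*H²)
v(O, P) = 17*O (v(O, P) = ((-9*(1 + 2*(-9)))*O)/9 = ((-9*(1 - 18))*O)/9 = ((-9*(-17))*O)/9 = (153*O)/9 = 17*O)
√(-43321 + v((-2 - 3)*(-5), -33)) = √(-43321 + 17*((-2 - 3)*(-5))) = √(-43321 + 17*(-5*(-5))) = √(-43321 + 17*25) = √(-43321 + 425) = √(-42896) = 4*I*√2681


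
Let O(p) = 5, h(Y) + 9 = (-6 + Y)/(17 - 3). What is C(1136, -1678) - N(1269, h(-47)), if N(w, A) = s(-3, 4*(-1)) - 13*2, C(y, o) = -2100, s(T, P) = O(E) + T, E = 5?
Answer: -2076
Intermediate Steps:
h(Y) = -66/7 + Y/14 (h(Y) = -9 + (-6 + Y)/(17 - 3) = -9 + (-6 + Y)/14 = -9 + (-6 + Y)*(1/14) = -9 + (-3/7 + Y/14) = -66/7 + Y/14)
s(T, P) = 5 + T
N(w, A) = -24 (N(w, A) = (5 - 3) - 13*2 = 2 - 26 = -24)
C(1136, -1678) - N(1269, h(-47)) = -2100 - 1*(-24) = -2100 + 24 = -2076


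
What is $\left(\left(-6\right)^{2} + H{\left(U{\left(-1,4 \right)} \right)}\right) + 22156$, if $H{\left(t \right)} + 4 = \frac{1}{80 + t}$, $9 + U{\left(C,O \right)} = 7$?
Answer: $\frac{1730665}{78} \approx 22188.0$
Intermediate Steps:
$U{\left(C,O \right)} = -2$ ($U{\left(C,O \right)} = -9 + 7 = -2$)
$H{\left(t \right)} = -4 + \frac{1}{80 + t}$
$\left(\left(-6\right)^{2} + H{\left(U{\left(-1,4 \right)} \right)}\right) + 22156 = \left(\left(-6\right)^{2} + \frac{-319 - -8}{80 - 2}\right) + 22156 = \left(36 + \frac{-319 + 8}{78}\right) + 22156 = \left(36 + \frac{1}{78} \left(-311\right)\right) + 22156 = \left(36 - \frac{311}{78}\right) + 22156 = \frac{2497}{78} + 22156 = \frac{1730665}{78}$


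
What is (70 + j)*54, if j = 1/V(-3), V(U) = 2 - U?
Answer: 18954/5 ≈ 3790.8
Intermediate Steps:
j = ⅕ (j = 1/(2 - 1*(-3)) = 1/(2 + 3) = 1/5 = ⅕ ≈ 0.20000)
(70 + j)*54 = (70 + ⅕)*54 = (351/5)*54 = 18954/5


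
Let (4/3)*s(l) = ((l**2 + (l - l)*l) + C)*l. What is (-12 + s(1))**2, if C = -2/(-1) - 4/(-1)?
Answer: 729/16 ≈ 45.563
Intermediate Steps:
C = 6 (C = -2*(-1) - 4*(-1) = 2 + 4 = 6)
s(l) = 3*l*(6 + l**2)/4 (s(l) = 3*(((l**2 + (l - l)*l) + 6)*l)/4 = 3*(((l**2 + 0*l) + 6)*l)/4 = 3*(((l**2 + 0) + 6)*l)/4 = 3*((l**2 + 6)*l)/4 = 3*((6 + l**2)*l)/4 = 3*(l*(6 + l**2))/4 = 3*l*(6 + l**2)/4)
(-12 + s(1))**2 = (-12 + (3/4)*1*(6 + 1**2))**2 = (-12 + (3/4)*1*(6 + 1))**2 = (-12 + (3/4)*1*7)**2 = (-12 + 21/4)**2 = (-27/4)**2 = 729/16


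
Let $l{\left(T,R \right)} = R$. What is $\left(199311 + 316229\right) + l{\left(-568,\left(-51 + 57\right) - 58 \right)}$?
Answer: $515488$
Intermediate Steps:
$\left(199311 + 316229\right) + l{\left(-568,\left(-51 + 57\right) - 58 \right)} = \left(199311 + 316229\right) + \left(\left(-51 + 57\right) - 58\right) = 515540 + \left(6 - 58\right) = 515540 - 52 = 515488$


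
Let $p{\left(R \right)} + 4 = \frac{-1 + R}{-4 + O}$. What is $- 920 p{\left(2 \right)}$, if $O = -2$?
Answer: $\frac{11500}{3} \approx 3833.3$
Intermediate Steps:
$p{\left(R \right)} = - \frac{23}{6} - \frac{R}{6}$ ($p{\left(R \right)} = -4 + \frac{-1 + R}{-4 - 2} = -4 + \frac{-1 + R}{-6} = -4 + \left(-1 + R\right) \left(- \frac{1}{6}\right) = -4 - \left(- \frac{1}{6} + \frac{R}{6}\right) = - \frac{23}{6} - \frac{R}{6}$)
$- 920 p{\left(2 \right)} = - 920 \left(- \frac{23}{6} - \frac{1}{3}\right) = \left(-920\right) \left(- \frac{25}{6}\right) = \frac{11500}{3}$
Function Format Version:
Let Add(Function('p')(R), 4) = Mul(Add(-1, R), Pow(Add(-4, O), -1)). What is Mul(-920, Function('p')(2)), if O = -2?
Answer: Rational(11500, 3) ≈ 3833.3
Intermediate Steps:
Function('p')(R) = Add(Rational(-23, 6), Mul(Rational(-1, 6), R)) (Function('p')(R) = Add(-4, Mul(Add(-1, R), Pow(Add(-4, -2), -1))) = Add(-4, Mul(Add(-1, R), Pow(-6, -1))) = Add(-4, Mul(Add(-1, R), Rational(-1, 6))) = Add(-4, Add(Rational(1, 6), Mul(Rational(-1, 6), R))) = Add(Rational(-23, 6), Mul(Rational(-1, 6), R)))
Mul(-920, Function('p')(2)) = Mul(-920, Add(Rational(-23, 6), Mul(Rational(-1, 6), 2))) = Mul(-920, Add(Rational(-23, 6), Rational(-1, 3))) = Mul(-920, Rational(-25, 6)) = Rational(11500, 3)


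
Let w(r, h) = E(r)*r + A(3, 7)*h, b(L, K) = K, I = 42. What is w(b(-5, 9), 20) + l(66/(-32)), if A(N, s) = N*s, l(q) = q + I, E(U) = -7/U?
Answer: 7247/16 ≈ 452.94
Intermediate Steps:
l(q) = 42 + q (l(q) = q + 42 = 42 + q)
w(r, h) = -7 + 21*h (w(r, h) = (-7/r)*r + (3*7)*h = -7 + 21*h)
w(b(-5, 9), 20) + l(66/(-32)) = (-7 + 21*20) + (42 + 66/(-32)) = (-7 + 420) + (42 + 66*(-1/32)) = 413 + (42 - 33/16) = 413 + 639/16 = 7247/16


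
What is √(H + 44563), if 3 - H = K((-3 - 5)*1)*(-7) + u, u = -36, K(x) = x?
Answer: √44546 ≈ 211.06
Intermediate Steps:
H = -17 (H = 3 - (((-3 - 5)*1)*(-7) - 36) = 3 - (-8*1*(-7) - 36) = 3 - (-8*(-7) - 36) = 3 - (56 - 36) = 3 - 1*20 = 3 - 20 = -17)
√(H + 44563) = √(-17 + 44563) = √44546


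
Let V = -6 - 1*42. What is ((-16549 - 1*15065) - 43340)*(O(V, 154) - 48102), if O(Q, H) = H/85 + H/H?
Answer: 306444257174/85 ≈ 3.6052e+9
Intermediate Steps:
V = -48 (V = -6 - 42 = -48)
O(Q, H) = 1 + H/85 (O(Q, H) = H*(1/85) + 1 = H/85 + 1 = 1 + H/85)
((-16549 - 1*15065) - 43340)*(O(V, 154) - 48102) = ((-16549 - 1*15065) - 43340)*((1 + (1/85)*154) - 48102) = ((-16549 - 15065) - 43340)*((1 + 154/85) - 48102) = (-31614 - 43340)*(239/85 - 48102) = -74954*(-4088431/85) = 306444257174/85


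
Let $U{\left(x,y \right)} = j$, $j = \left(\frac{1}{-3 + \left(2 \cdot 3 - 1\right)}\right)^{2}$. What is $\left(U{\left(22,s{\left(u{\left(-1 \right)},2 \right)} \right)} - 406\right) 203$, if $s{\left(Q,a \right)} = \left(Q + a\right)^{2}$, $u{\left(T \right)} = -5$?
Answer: $- \frac{329469}{4} \approx -82367.0$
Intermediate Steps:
$j = \frac{1}{4}$ ($j = \left(\frac{1}{-3 + \left(6 - 1\right)}\right)^{2} = \left(\frac{1}{-3 + 5}\right)^{2} = \left(\frac{1}{2}\right)^{2} = \frac{1}{4} \approx 0.25$)
$U{\left(x,y \right)} = \frac{1}{4}$
$\left(U{\left(22,s{\left(u{\left(-1 \right)},2 \right)} \right)} - 406\right) 203 = \left(\frac{1}{4} - 406\right) 203 = \left(- \frac{1623}{4}\right) 203 = - \frac{329469}{4}$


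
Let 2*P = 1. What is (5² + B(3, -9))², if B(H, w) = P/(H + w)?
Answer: 89401/144 ≈ 620.84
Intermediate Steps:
P = ½ (P = (½)*1 = ½ ≈ 0.50000)
B(H, w) = 1/(2*(H + w)) (B(H, w) = (½)/(H + w) = 1/(2*(H + w)))
(5² + B(3, -9))² = (5² + 1/(2*(3 - 9)))² = (25 + (½)/(-6))² = (25 + (½)*(-⅙))² = (25 - 1/12)² = (299/12)² = 89401/144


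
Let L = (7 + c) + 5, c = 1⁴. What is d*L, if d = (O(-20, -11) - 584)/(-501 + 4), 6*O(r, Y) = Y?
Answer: 45695/2982 ≈ 15.324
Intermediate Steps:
c = 1
O(r, Y) = Y/6
L = 13 (L = (7 + 1) + 5 = 8 + 5 = 13)
d = 3515/2982 (d = ((⅙)*(-11) - 584)/(-501 + 4) = (-11/6 - 584)/(-497) = -3515/6*(-1/497) = 3515/2982 ≈ 1.1787)
d*L = (3515/2982)*13 = 45695/2982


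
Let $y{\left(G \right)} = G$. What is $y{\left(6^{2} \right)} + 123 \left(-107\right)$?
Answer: $-13125$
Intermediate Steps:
$y{\left(6^{2} \right)} + 123 \left(-107\right) = 6^{2} + 123 \left(-107\right) = 36 - 13161 = -13125$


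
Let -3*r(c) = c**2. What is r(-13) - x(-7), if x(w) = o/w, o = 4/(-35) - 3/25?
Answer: -207148/3675 ≈ -56.367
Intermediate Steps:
r(c) = -c**2/3
o = -41/175 (o = 4*(-1/35) - 3*1/25 = -4/35 - 3/25 = -41/175 ≈ -0.23429)
x(w) = -41/(175*w)
r(-13) - x(-7) = -1/3*(-13)**2 - (-41)/(175*(-7)) = -1/3*169 - (-41)*(-1)/(175*7) = -169/3 - 1*41/1225 = -169/3 - 41/1225 = -207148/3675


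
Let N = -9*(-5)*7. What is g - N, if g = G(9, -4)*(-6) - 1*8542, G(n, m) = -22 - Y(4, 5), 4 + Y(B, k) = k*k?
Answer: -8599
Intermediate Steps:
Y(B, k) = -4 + k² (Y(B, k) = -4 + k*k = -4 + k²)
G(n, m) = -43 (G(n, m) = -22 - (-4 + 5²) = -22 - (-4 + 25) = -22 - 1*21 = -22 - 21 = -43)
N = 315 (N = 45*7 = 315)
g = -8284 (g = -43*(-6) - 1*8542 = 258 - 8542 = -8284)
g - N = -8284 - 1*315 = -8284 - 315 = -8599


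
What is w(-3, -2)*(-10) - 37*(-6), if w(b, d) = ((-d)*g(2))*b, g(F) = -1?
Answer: 162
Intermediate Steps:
w(b, d) = b*d (w(b, d) = (-d*(-1))*b = d*b = b*d)
w(-3, -2)*(-10) - 37*(-6) = -3*(-2)*(-10) - 37*(-6) = 6*(-10) + 222 = -60 + 222 = 162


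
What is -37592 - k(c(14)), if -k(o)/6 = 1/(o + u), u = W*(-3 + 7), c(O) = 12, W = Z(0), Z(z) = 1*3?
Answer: -150367/4 ≈ -37592.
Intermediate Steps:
Z(z) = 3
W = 3
u = 12 (u = 3*(-3 + 7) = 3*4 = 12)
k(o) = -6/(12 + o) (k(o) = -6/(o + 12) = -6/(12 + o))
-37592 - k(c(14)) = -37592 - (-6)/(12 + 12) = -37592 - (-6)/24 = -37592 - 1*(-¼) = -37592 + ¼ = -150367/4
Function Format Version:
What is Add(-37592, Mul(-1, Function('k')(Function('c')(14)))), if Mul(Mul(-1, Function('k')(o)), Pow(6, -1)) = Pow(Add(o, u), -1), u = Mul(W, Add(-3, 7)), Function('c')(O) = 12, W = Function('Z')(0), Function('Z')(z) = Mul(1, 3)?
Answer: Rational(-150367, 4) ≈ -37592.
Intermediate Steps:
Function('Z')(z) = 3
W = 3
u = 12 (u = Mul(3, Add(-3, 7)) = Mul(3, 4) = 12)
Function('k')(o) = Mul(-6, Pow(Add(12, o), -1)) (Function('k')(o) = Mul(-6, Pow(Add(o, 12), -1)) = Mul(-6, Pow(Add(12, o), -1)))
Add(-37592, Mul(-1, Function('k')(Function('c')(14)))) = Add(-37592, Mul(-1, Mul(-6, Pow(Add(12, 12), -1)))) = Add(-37592, Mul(-1, Mul(-6, Pow(24, -1)))) = Add(-37592, Mul(-1, Mul(-6, Rational(1, 24)))) = Add(-37592, Mul(-1, Rational(-1, 4))) = Add(-37592, Rational(1, 4)) = Rational(-150367, 4)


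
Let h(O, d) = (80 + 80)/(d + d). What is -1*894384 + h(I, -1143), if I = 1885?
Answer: -1022280992/1143 ≈ -8.9438e+5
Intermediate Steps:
h(O, d) = 80/d (h(O, d) = 160/((2*d)) = 160*(1/(2*d)) = 80/d)
-1*894384 + h(I, -1143) = -1*894384 + 80/(-1143) = -894384 + 80*(-1/1143) = -894384 - 80/1143 = -1022280992/1143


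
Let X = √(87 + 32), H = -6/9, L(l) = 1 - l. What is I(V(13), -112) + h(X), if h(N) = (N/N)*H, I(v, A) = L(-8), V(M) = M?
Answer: 25/3 ≈ 8.3333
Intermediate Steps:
I(v, A) = 9 (I(v, A) = 1 - 1*(-8) = 1 + 8 = 9)
H = -⅔ (H = -6*⅑ = -⅔ ≈ -0.66667)
X = √119 ≈ 10.909
h(N) = -⅔ (h(N) = (N/N)*(-⅔) = 1*(-⅔) = -⅔)
I(V(13), -112) + h(X) = 9 - ⅔ = 25/3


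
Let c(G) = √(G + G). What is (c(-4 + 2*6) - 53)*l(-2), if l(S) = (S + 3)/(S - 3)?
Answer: 49/5 ≈ 9.8000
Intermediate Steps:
l(S) = (3 + S)/(-3 + S)
c(G) = √2*√G (c(G) = √(2*G) = √2*√G)
(c(-4 + 2*6) - 53)*l(-2) = (√2*√(-4 + 2*6) - 53)*((3 - 2)/(-3 - 2)) = (√2*√(-4 + 12) - 53)*(1/(-5)) = (√2*√8 - 53)*(-⅕*1) = (√2*(2*√2) - 53)*(-⅕) = (4 - 53)*(-⅕) = -49*(-⅕) = 49/5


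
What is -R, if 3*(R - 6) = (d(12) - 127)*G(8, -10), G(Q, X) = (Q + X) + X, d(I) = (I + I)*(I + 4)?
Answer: 1022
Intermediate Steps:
d(I) = 2*I*(4 + I) (d(I) = (2*I)*(4 + I) = 2*I*(4 + I))
G(Q, X) = Q + 2*X
R = -1022 (R = 6 + ((2*12*(4 + 12) - 127)*(8 + 2*(-10)))/3 = 6 + ((2*12*16 - 127)*(8 - 20))/3 = 6 + ((384 - 127)*(-12))/3 = 6 + (257*(-12))/3 = 6 + (⅓)*(-3084) = 6 - 1028 = -1022)
-R = -1*(-1022) = 1022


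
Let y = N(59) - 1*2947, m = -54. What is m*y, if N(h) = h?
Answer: 155952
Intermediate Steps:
y = -2888 (y = 59 - 1*2947 = 59 - 2947 = -2888)
m*y = -54*(-2888) = 155952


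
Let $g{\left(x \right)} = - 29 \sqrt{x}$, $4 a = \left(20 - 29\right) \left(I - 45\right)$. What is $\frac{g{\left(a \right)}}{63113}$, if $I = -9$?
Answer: $- \frac{261 \sqrt{6}}{126226} \approx -0.0050649$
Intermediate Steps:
$a = \frac{243}{2}$ ($a = \frac{\left(20 - 29\right) \left(-9 - 45\right)}{4} = \frac{\left(-9\right) \left(-54\right)}{4} = \frac{1}{4} \cdot 486 = \frac{243}{2} \approx 121.5$)
$\frac{g{\left(a \right)}}{63113} = \frac{\left(-29\right) \sqrt{\frac{243}{2}}}{63113} = - 29 \frac{9 \sqrt{6}}{2} \cdot \frac{1}{63113} = - \frac{261 \sqrt{6}}{2} \cdot \frac{1}{63113} = - \frac{261 \sqrt{6}}{126226}$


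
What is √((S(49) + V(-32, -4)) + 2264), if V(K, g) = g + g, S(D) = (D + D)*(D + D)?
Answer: 2*√2965 ≈ 108.90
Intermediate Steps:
S(D) = 4*D² (S(D) = (2*D)*(2*D) = 4*D²)
V(K, g) = 2*g
√((S(49) + V(-32, -4)) + 2264) = √((4*49² + 2*(-4)) + 2264) = √((4*2401 - 8) + 2264) = √((9604 - 8) + 2264) = √(9596 + 2264) = √11860 = 2*√2965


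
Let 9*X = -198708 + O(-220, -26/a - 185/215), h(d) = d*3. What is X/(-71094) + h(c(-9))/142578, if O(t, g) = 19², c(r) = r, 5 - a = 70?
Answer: 785073409/2534110083 ≈ 0.30980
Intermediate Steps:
a = -65 (a = 5 - 1*70 = 5 - 70 = -65)
h(d) = 3*d
O(t, g) = 361
X = -198347/9 (X = (-198708 + 361)/9 = (⅑)*(-198347) = -198347/9 ≈ -22039.)
X/(-71094) + h(c(-9))/142578 = -198347/9/(-71094) + (3*(-9))/142578 = -198347/9*(-1/71094) - 27*1/142578 = 198347/639846 - 3/15842 = 785073409/2534110083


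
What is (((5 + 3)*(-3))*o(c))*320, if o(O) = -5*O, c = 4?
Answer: 153600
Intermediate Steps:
(((5 + 3)*(-3))*o(c))*320 = (((5 + 3)*(-3))*(-5*4))*320 = ((8*(-3))*(-20))*320 = -24*(-20)*320 = 480*320 = 153600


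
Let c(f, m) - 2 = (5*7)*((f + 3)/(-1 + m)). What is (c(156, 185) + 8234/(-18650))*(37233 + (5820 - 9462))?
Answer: 1832983509927/1715800 ≈ 1.0683e+6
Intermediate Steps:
c(f, m) = 2 + 35*(3 + f)/(-1 + m) (c(f, m) = 2 + (5*7)*((f + 3)/(-1 + m)) = 2 + 35*((3 + f)/(-1 + m)) = 2 + 35*(3 + f)/(-1 + m))
(c(156, 185) + 8234/(-18650))*(37233 + (5820 - 9462)) = ((103 + 2*185 + 35*156)/(-1 + 185) + 8234/(-18650))*(37233 + (5820 - 9462)) = ((103 + 370 + 5460)/184 + 8234*(-1/18650))*(37233 - 3642) = ((1/184)*5933 - 4117/9325)*33591 = (5933/184 - 4117/9325)*33591 = (54567697/1715800)*33591 = 1832983509927/1715800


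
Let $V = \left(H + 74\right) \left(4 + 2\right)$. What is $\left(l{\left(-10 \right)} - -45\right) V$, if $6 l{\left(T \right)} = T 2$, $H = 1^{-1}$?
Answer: $18750$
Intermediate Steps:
$H = 1$
$l{\left(T \right)} = \frac{T}{3}$ ($l{\left(T \right)} = \frac{T 2}{6} = \frac{2 T}{6} = \frac{T}{3}$)
$V = 450$ ($V = \left(1 + 74\right) \left(4 + 2\right) = 75 \cdot 6 = 450$)
$\left(l{\left(-10 \right)} - -45\right) V = \left(\frac{1}{3} \left(-10\right) - -45\right) 450 = \left(- \frac{10}{3} + 45\right) 450 = \frac{125}{3} \cdot 450 = 18750$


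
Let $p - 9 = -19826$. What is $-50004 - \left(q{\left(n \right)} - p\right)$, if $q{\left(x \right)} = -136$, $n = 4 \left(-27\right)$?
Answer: $-69685$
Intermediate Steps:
$n = -108$
$p = -19817$ ($p = 9 - 19826 = -19817$)
$-50004 - \left(q{\left(n \right)} - p\right) = -50004 - \left(-136 - -19817\right) = -50004 - \left(-136 + 19817\right) = -50004 - 19681 = -69685$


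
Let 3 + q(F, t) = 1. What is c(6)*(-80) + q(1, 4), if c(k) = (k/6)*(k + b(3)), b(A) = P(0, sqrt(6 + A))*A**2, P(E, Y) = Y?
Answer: -2642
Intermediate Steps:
q(F, t) = -2 (q(F, t) = -3 + 1 = -2)
b(A) = A**2*sqrt(6 + A) (b(A) = sqrt(6 + A)*A**2 = A**2*sqrt(6 + A))
c(k) = k*(27 + k)/6 (c(k) = (k/6)*(k + 3**2*sqrt(6 + 3)) = (k*(1/6))*(k + 9*sqrt(9)) = (k/6)*(k + 9*3) = (k/6)*(k + 27) = (k/6)*(27 + k) = k*(27 + k)/6)
c(6)*(-80) + q(1, 4) = ((1/6)*6*(27 + 6))*(-80) - 2 = ((1/6)*6*33)*(-80) - 2 = 33*(-80) - 2 = -2640 - 2 = -2642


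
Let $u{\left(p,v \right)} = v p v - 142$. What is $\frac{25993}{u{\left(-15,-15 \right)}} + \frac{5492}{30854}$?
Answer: $- \frac{391336329}{54256759} \approx -7.2127$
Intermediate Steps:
$u{\left(p,v \right)} = -142 + p v^{2}$ ($u{\left(p,v \right)} = p v v - 142 = p v^{2} - 142 = -142 + p v^{2}$)
$\frac{25993}{u{\left(-15,-15 \right)}} + \frac{5492}{30854} = \frac{25993}{-142 - 15 \left(-15\right)^{2}} + \frac{5492}{30854} = \frac{25993}{-142 - 3375} + 5492 \cdot \frac{1}{30854} = \frac{25993}{-142 - 3375} + \frac{2746}{15427} = \frac{25993}{-3517} + \frac{2746}{15427} = 25993 \left(- \frac{1}{3517}\right) + \frac{2746}{15427} = - \frac{25993}{3517} + \frac{2746}{15427} = - \frac{391336329}{54256759}$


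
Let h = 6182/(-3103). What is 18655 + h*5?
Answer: 57855555/3103 ≈ 18645.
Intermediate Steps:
h = -6182/3103 (h = 6182*(-1/3103) = -6182/3103 ≈ -1.9923)
18655 + h*5 = 18655 - 6182/3103*5 = 18655 - 30910/3103 = 57855555/3103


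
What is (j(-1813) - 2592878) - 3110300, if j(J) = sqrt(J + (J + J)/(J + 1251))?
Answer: -5703178 + 14*I*sqrt(727790)/281 ≈ -5.7032e+6 + 42.503*I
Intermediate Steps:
j(J) = sqrt(J + 2*J/(1251 + J)) (j(J) = sqrt(J + (2*J)/(1251 + J)) = sqrt(J + 2*J/(1251 + J)))
(j(-1813) - 2592878) - 3110300 = (sqrt(-1813*(1253 - 1813)/(1251 - 1813)) - 2592878) - 3110300 = (sqrt(-1813*(-560)/(-562)) - 2592878) - 3110300 = (sqrt(-1813*(-1/562)*(-560)) - 2592878) - 3110300 = (sqrt(-507640/281) - 2592878) - 3110300 = (14*I*sqrt(727790)/281 - 2592878) - 3110300 = (-2592878 + 14*I*sqrt(727790)/281) - 3110300 = -5703178 + 14*I*sqrt(727790)/281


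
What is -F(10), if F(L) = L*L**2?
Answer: -1000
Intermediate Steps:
F(L) = L**3
-F(10) = -1*10**3 = -1*1000 = -1000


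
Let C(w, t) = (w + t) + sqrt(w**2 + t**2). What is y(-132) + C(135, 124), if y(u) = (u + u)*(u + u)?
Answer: 69955 + sqrt(33601) ≈ 70138.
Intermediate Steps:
y(u) = 4*u**2 (y(u) = (2*u)*(2*u) = 4*u**2)
C(w, t) = t + w + sqrt(t**2 + w**2) (C(w, t) = (t + w) + sqrt(t**2 + w**2) = t + w + sqrt(t**2 + w**2))
y(-132) + C(135, 124) = 4*(-132)**2 + (124 + 135 + sqrt(124**2 + 135**2)) = 4*17424 + (124 + 135 + sqrt(15376 + 18225)) = 69696 + (124 + 135 + sqrt(33601)) = 69696 + (259 + sqrt(33601)) = 69955 + sqrt(33601)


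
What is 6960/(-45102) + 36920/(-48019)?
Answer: -333229680/360958823 ≈ -0.92318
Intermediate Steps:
6960/(-45102) + 36920/(-48019) = 6960*(-1/45102) + 36920*(-1/48019) = -1160/7517 - 36920/48019 = -333229680/360958823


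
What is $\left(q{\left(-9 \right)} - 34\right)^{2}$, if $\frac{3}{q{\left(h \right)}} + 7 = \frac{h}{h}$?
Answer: $\frac{4761}{4} \approx 1190.3$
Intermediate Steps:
$q{\left(h \right)} = - \frac{1}{2}$ ($q{\left(h \right)} = \frac{3}{-7 + \frac{h}{h}} = \frac{3}{-7 + 1} = \frac{3}{-6} = 3 \left(- \frac{1}{6}\right) = - \frac{1}{2}$)
$\left(q{\left(-9 \right)} - 34\right)^{2} = \left(- \frac{1}{2} - 34\right)^{2} = \left(- \frac{69}{2}\right)^{2} = \frac{4761}{4}$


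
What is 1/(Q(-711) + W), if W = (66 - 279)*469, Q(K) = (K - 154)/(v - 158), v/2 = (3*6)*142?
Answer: -4954/494890603 ≈ -1.0010e-5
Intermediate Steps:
v = 5112 (v = 2*((3*6)*142) = 2*(18*142) = 2*2556 = 5112)
Q(K) = -77/2477 + K/4954 (Q(K) = (K - 154)/(5112 - 158) = (-154 + K)/4954 = (-154 + K)*(1/4954) = -77/2477 + K/4954)
W = -99897 (W = -213*469 = -99897)
1/(Q(-711) + W) = 1/((-77/2477 + (1/4954)*(-711)) - 99897) = 1/((-77/2477 - 711/4954) - 99897) = 1/(-865/4954 - 99897) = 1/(-494890603/4954) = -4954/494890603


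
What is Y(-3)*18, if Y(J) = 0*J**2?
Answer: 0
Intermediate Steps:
Y(J) = 0
Y(-3)*18 = 0*18 = 0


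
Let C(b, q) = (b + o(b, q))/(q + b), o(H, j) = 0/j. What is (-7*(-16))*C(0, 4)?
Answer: 0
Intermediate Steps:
o(H, j) = 0
C(b, q) = b/(b + q) (C(b, q) = (b + 0)/(q + b) = b/(b + q))
(-7*(-16))*C(0, 4) = (-7*(-16))*(0/(0 + 4)) = 112*(0/4) = 112*(0*(1/4)) = 112*0 = 0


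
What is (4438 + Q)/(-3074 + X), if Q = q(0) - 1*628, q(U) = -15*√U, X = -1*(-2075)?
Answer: -1270/333 ≈ -3.8138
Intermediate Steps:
X = 2075
Q = -628 (Q = -15*√0 - 1*628 = -15*0 - 628 = 0 - 628 = -628)
(4438 + Q)/(-3074 + X) = (4438 - 628)/(-3074 + 2075) = 3810/(-999) = 3810*(-1/999) = -1270/333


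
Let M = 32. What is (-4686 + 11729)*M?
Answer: 225376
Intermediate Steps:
(-4686 + 11729)*M = (-4686 + 11729)*32 = 7043*32 = 225376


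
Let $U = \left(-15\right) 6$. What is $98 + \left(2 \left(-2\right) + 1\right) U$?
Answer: $368$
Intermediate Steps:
$U = -90$
$98 + \left(2 \left(-2\right) + 1\right) U = 98 + \left(2 \left(-2\right) + 1\right) \left(-90\right) = 98 + \left(-4 + 1\right) \left(-90\right) = 98 - -270 = 98 + 270 = 368$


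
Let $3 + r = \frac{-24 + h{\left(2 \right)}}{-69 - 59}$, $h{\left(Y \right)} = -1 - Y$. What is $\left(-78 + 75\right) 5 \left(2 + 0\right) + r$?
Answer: $- \frac{4197}{128} \approx -32.789$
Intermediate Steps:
$r = - \frac{357}{128}$ ($r = -3 + \frac{-24 - 3}{-69 - 59} = -3 + \frac{-24 - 3}{-128} = -3 + \left(-24 - 3\right) \left(- \frac{1}{128}\right) = -3 - - \frac{27}{128} = -3 + \frac{27}{128} = - \frac{357}{128} \approx -2.7891$)
$\left(-78 + 75\right) 5 \left(2 + 0\right) + r = \left(-78 + 75\right) 5 \left(2 + 0\right) - \frac{357}{128} = - 3 \cdot 5 \cdot 2 - \frac{357}{128} = \left(-3\right) 10 - \frac{357}{128} = -30 - \frac{357}{128} = - \frac{4197}{128}$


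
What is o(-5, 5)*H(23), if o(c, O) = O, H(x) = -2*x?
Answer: -230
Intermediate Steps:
o(-5, 5)*H(23) = 5*(-2*23) = 5*(-46) = -230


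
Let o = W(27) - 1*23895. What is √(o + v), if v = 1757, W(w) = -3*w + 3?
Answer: 2*I*√5554 ≈ 149.05*I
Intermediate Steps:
W(w) = 3 - 3*w
o = -23973 (o = (3 - 3*27) - 1*23895 = (3 - 81) - 23895 = -78 - 23895 = -23973)
√(o + v) = √(-23973 + 1757) = √(-22216) = 2*I*√5554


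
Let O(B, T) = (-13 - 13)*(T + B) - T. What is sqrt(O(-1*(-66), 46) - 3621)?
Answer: 3*I*sqrt(731) ≈ 81.111*I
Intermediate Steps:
O(B, T) = -27*T - 26*B (O(B, T) = -26*(B + T) - T = (-26*B - 26*T) - T = -27*T - 26*B)
sqrt(O(-1*(-66), 46) - 3621) = sqrt((-27*46 - (-26)*(-66)) - 3621) = sqrt((-1242 - 26*66) - 3621) = sqrt((-1242 - 1716) - 3621) = sqrt(-2958 - 3621) = sqrt(-6579) = 3*I*sqrt(731)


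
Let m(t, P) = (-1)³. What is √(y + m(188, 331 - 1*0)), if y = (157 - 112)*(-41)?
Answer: I*√1846 ≈ 42.965*I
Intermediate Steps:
m(t, P) = -1
y = -1845 (y = 45*(-41) = -1845)
√(y + m(188, 331 - 1*0)) = √(-1845 - 1) = √(-1846) = I*√1846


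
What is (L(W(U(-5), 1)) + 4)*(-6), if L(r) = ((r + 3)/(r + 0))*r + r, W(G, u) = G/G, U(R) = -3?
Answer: -54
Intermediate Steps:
W(G, u) = 1
L(r) = 3 + 2*r (L(r) = ((3 + r)/r)*r + r = (3 + r) + r = 3 + 2*r)
(L(W(U(-5), 1)) + 4)*(-6) = ((3 + 2*1) + 4)*(-6) = ((3 + 2) + 4)*(-6) = (5 + 4)*(-6) = 9*(-6) = -54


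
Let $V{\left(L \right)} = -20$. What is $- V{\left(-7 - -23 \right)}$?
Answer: $20$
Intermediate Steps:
$- V{\left(-7 - -23 \right)} = \left(-1\right) \left(-20\right) = 20$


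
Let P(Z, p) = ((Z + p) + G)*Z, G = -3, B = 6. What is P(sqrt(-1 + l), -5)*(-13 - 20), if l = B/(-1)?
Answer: 231 + 264*I*sqrt(7) ≈ 231.0 + 698.48*I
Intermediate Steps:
l = -6 (l = 6/(-1) = 6*(-1) = -6)
P(Z, p) = Z*(-3 + Z + p) (P(Z, p) = ((Z + p) - 3)*Z = (-3 + Z + p)*Z = Z*(-3 + Z + p))
P(sqrt(-1 + l), -5)*(-13 - 20) = (sqrt(-1 - 6)*(-3 + sqrt(-1 - 6) - 5))*(-13 - 20) = (sqrt(-7)*(-3 + sqrt(-7) - 5))*(-33) = ((I*sqrt(7))*(-3 + I*sqrt(7) - 5))*(-33) = ((I*sqrt(7))*(-8 + I*sqrt(7)))*(-33) = (I*sqrt(7)*(-8 + I*sqrt(7)))*(-33) = -33*I*sqrt(7)*(-8 + I*sqrt(7))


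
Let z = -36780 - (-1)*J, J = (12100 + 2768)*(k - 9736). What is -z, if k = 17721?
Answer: -118684200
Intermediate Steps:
J = 118720980 (J = (12100 + 2768)*(17721 - 9736) = 14868*7985 = 118720980)
z = 118684200 (z = -36780 - (-1)*118720980 = -36780 - 1*(-118720980) = -36780 + 118720980 = 118684200)
-z = -1*118684200 = -118684200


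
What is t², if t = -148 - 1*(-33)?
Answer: 13225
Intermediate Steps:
t = -115 (t = -148 + 33 = -115)
t² = (-115)² = 13225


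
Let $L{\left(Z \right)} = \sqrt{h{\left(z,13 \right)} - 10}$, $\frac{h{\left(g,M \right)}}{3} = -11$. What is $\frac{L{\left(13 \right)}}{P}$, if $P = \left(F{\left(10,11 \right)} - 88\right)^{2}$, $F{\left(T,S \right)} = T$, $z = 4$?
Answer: $\frac{i \sqrt{43}}{6084} \approx 0.0010778 i$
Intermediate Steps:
$h{\left(g,M \right)} = -33$ ($h{\left(g,M \right)} = 3 \left(-11\right) = -33$)
$L{\left(Z \right)} = i \sqrt{43}$ ($L{\left(Z \right)} = \sqrt{-33 - 10} = \sqrt{-43} = i \sqrt{43}$)
$P = 6084$ ($P = \left(10 - 88\right)^{2} = \left(-78\right)^{2} = 6084$)
$\frac{L{\left(13 \right)}}{P} = \frac{i \sqrt{43}}{6084}$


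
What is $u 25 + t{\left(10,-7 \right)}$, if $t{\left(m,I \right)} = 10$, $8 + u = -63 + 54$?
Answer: $-415$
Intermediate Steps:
$u = -17$ ($u = -8 + \left(-63 + 54\right) = -8 - 9 = -17$)
$u 25 + t{\left(10,-7 \right)} = \left(-17\right) 25 + 10 = -425 + 10 = -415$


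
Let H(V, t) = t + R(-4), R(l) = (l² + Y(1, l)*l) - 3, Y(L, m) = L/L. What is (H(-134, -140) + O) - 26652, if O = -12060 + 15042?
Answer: -23801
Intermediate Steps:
Y(L, m) = 1
R(l) = -3 + l + l² (R(l) = (l² + 1*l) - 3 = (l² + l) - 3 = (l + l²) - 3 = -3 + l + l²)
O = 2982
H(V, t) = 9 + t (H(V, t) = t + (-3 - 4 + (-4)²) = t + (-3 - 4 + 16) = t + 9 = 9 + t)
(H(-134, -140) + O) - 26652 = ((9 - 140) + 2982) - 26652 = (-131 + 2982) - 26652 = 2851 - 26652 = -23801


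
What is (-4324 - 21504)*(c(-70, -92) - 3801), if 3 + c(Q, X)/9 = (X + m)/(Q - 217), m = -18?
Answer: 28350000888/287 ≈ 9.8781e+7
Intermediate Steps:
c(Q, X) = -27 + 9*(-18 + X)/(-217 + Q) (c(Q, X) = -27 + 9*((X - 18)/(Q - 217)) = -27 + 9*((-18 + X)/(-217 + Q)) = -27 + 9*(-18 + X)/(-217 + Q))
(-4324 - 21504)*(c(-70, -92) - 3801) = (-4324 - 21504)*(9*(633 - 92 - 3*(-70))/(-217 - 70) - 3801) = -25828*(9*(633 - 92 + 210)/(-287) - 3801) = -25828*(9*(-1/287)*751 - 3801) = -25828*(-6759/287 - 3801) = -25828*(-1097646/287) = 28350000888/287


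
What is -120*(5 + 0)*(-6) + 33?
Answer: 3633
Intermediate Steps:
-120*(5 + 0)*(-6) + 33 = -600*(-6) + 33 = -120*(-30) + 33 = 3600 + 33 = 3633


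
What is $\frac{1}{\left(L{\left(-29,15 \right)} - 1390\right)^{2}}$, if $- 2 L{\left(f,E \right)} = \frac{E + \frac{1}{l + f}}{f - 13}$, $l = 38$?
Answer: $\frac{35721}{68998680976} \approx 5.1771 \cdot 10^{-7}$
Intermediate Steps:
$L{\left(f,E \right)} = - \frac{E + \frac{1}{38 + f}}{2 \left(-13 + f\right)}$ ($L{\left(f,E \right)} = - \frac{\left(E + \frac{1}{38 + f}\right) \frac{1}{f - 13}}{2} = - \frac{\left(E + \frac{1}{38 + f}\right) \frac{1}{-13 + f}}{2} = - \frac{\frac{1}{-13 + f} \left(E + \frac{1}{38 + f}\right)}{2} = - \frac{E + \frac{1}{38 + f}}{2 \left(-13 + f\right)}$)
$\frac{1}{\left(L{\left(-29,15 \right)} - 1390\right)^{2}} = \frac{1}{\left(\frac{-1 - 570 - 15 \left(-29\right)}{2 \left(-494 + \left(-29\right)^{2} + 25 \left(-29\right)\right)} - 1390\right)^{2}} = \frac{1}{\left(\frac{-1 - 570 + 435}{2 \left(-494 + 841 - 725\right)} - 1390\right)^{2}} = \frac{1}{\left(\frac{1}{2} \frac{1}{-378} \left(-136\right) - 1390\right)^{2}} = \frac{1}{\left(\frac{1}{2} \left(- \frac{1}{378}\right) \left(-136\right) - 1390\right)^{2}} = \frac{1}{\left(\frac{34}{189} - 1390\right)^{2}} = \frac{1}{\left(- \frac{262676}{189}\right)^{2}} = \frac{1}{\frac{68998680976}{35721}} = \frac{35721}{68998680976}$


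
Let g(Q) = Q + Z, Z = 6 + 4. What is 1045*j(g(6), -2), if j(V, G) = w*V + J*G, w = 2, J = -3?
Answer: 39710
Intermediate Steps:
Z = 10
g(Q) = 10 + Q (g(Q) = Q + 10 = 10 + Q)
j(V, G) = -3*G + 2*V (j(V, G) = 2*V - 3*G = -3*G + 2*V)
1045*j(g(6), -2) = 1045*(-3*(-2) + 2*(10 + 6)) = 1045*(6 + 2*16) = 1045*(6 + 32) = 1045*38 = 39710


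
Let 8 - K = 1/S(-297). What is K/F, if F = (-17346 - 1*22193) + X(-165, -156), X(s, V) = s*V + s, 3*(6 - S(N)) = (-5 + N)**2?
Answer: -729491/1273321304 ≈ -0.00057290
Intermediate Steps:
S(N) = 6 - (-5 + N)**2/3
X(s, V) = s + V*s (X(s, V) = V*s + s = s + V*s)
F = -13964 (F = (-17346 - 1*22193) - 165*(1 - 156) = (-17346 - 22193) - 165*(-155) = -39539 + 25575 = -13964)
K = 729491/91186 (K = 8 - 1/(6 - (-5 - 297)**2/3) = 8 - 1/(6 - 1/3*(-302)**2) = 8 - 1/(6 - 1/3*91204) = 8 - 1/(6 - 91204/3) = 8 - 1/(-91186/3) = 8 - 1*(-3/91186) = 8 + 3/91186 = 729491/91186 ≈ 8.0000)
K/F = (729491/91186)/(-13964) = (729491/91186)*(-1/13964) = -729491/1273321304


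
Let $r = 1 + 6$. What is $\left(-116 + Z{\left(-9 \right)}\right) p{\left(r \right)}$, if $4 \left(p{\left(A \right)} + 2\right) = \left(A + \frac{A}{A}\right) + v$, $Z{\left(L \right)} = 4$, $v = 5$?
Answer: $-140$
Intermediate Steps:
$r = 7$
$p{\left(A \right)} = - \frac{1}{2} + \frac{A}{4}$ ($p{\left(A \right)} = -2 + \frac{\left(A + \frac{A}{A}\right) + 5}{4} = -2 + \frac{\left(A + 1\right) + 5}{4} = -2 + \frac{\left(1 + A\right) + 5}{4} = -2 + \frac{6 + A}{4} = -2 + \left(\frac{3}{2} + \frac{A}{4}\right) = - \frac{1}{2} + \frac{A}{4}$)
$\left(-116 + Z{\left(-9 \right)}\right) p{\left(r \right)} = \left(-116 + 4\right) \left(- \frac{1}{2} + \frac{1}{4} \cdot 7\right) = - 112 \left(- \frac{1}{2} + \frac{7}{4}\right) = \left(-112\right) \frac{5}{4} = -140$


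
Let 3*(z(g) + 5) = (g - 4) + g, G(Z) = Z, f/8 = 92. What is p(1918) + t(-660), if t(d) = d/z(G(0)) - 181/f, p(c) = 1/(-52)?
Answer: 18896437/181792 ≈ 103.95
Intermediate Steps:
f = 736 (f = 8*92 = 736)
p(c) = -1/52
z(g) = -19/3 + 2*g/3 (z(g) = -5 + ((g - 4) + g)/3 = -5 + ((-4 + g) + g)/3 = -5 + (-4 + 2*g)/3 = -5 + (-4/3 + 2*g/3) = -19/3 + 2*g/3)
t(d) = -181/736 - 3*d/19 (t(d) = d/(-19/3 + (2/3)*0) - 181/736 = d/(-19/3 + 0) - 181*1/736 = d/(-19/3) - 181/736 = d*(-3/19) - 181/736 = -3*d/19 - 181/736 = -181/736 - 3*d/19)
p(1918) + t(-660) = -1/52 + (-181/736 - 3/19*(-660)) = -1/52 + (-181/736 + 1980/19) = -1/52 + 1453841/13984 = 18896437/181792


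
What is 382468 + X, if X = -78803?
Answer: 303665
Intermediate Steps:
382468 + X = 382468 - 78803 = 303665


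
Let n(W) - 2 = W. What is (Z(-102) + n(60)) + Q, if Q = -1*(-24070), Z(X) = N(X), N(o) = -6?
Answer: 24126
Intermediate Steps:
Z(X) = -6
Q = 24070
n(W) = 2 + W
(Z(-102) + n(60)) + Q = (-6 + (2 + 60)) + 24070 = (-6 + 62) + 24070 = 56 + 24070 = 24126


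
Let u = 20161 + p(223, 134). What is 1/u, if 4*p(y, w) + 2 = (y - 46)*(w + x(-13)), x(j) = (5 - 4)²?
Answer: 4/104537 ≈ 3.8264e-5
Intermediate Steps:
x(j) = 1 (x(j) = 1² = 1)
p(y, w) = -½ + (1 + w)*(-46 + y)/4 (p(y, w) = -½ + ((y - 46)*(w + 1))/4 = -½ + ((-46 + y)*(1 + w))/4 = -½ + ((1 + w)*(-46 + y))/4 = -½ + (1 + w)*(-46 + y)/4)
u = 104537/4 (u = 20161 + (-12 - 23/2*134 + (¼)*223 + (¼)*134*223) = 20161 + (-12 - 1541 + 223/4 + 14941/2) = 20161 + 23893/4 = 104537/4 ≈ 26134.)
1/u = 1/(104537/4) = 4/104537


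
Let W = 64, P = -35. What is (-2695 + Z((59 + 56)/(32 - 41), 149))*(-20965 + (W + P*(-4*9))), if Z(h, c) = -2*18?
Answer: 53639571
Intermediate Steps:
Z(h, c) = -36
(-2695 + Z((59 + 56)/(32 - 41), 149))*(-20965 + (W + P*(-4*9))) = (-2695 - 36)*(-20965 + (64 - (-140)*9)) = -2731*(-20965 + (64 - 35*(-36))) = -2731*(-20965 + (64 + 1260)) = -2731*(-20965 + 1324) = -2731*(-19641) = 53639571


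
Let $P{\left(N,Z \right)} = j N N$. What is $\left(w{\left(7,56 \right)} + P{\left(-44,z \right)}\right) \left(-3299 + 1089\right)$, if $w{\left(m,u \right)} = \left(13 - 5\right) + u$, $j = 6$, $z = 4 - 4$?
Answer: $-25812800$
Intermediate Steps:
$z = 0$ ($z = 4 - 4 = 0$)
$w{\left(m,u \right)} = 8 + u$
$P{\left(N,Z \right)} = 6 N^{2}$ ($P{\left(N,Z \right)} = 6 N N = 6 N^{2}$)
$\left(w{\left(7,56 \right)} + P{\left(-44,z \right)}\right) \left(-3299 + 1089\right) = \left(\left(8 + 56\right) + 6 \left(-44\right)^{2}\right) \left(-3299 + 1089\right) = \left(64 + 6 \cdot 1936\right) \left(-2210\right) = \left(64 + 11616\right) \left(-2210\right) = 11680 \left(-2210\right) = -25812800$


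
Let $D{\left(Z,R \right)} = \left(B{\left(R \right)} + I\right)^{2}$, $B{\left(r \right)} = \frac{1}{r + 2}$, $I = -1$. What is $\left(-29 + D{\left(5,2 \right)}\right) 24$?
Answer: $- \frac{1365}{2} \approx -682.5$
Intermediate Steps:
$B{\left(r \right)} = \frac{1}{2 + r}$
$D{\left(Z,R \right)} = \left(-1 + \frac{1}{2 + R}\right)^{2}$ ($D{\left(Z,R \right)} = \left(\frac{1}{2 + R} - 1\right)^{2} = \left(-1 + \frac{1}{2 + R}\right)^{2}$)
$\left(-29 + D{\left(5,2 \right)}\right) 24 = \left(-29 + \frac{\left(1 + 2\right)^{2}}{\left(2 + 2\right)^{2}}\right) 24 = \left(-29 + \frac{3^{2}}{16}\right) 24 = \left(-29 + 9 \cdot \frac{1}{16}\right) 24 = \left(-29 + \frac{9}{16}\right) 24 = \left(- \frac{455}{16}\right) 24 = - \frac{1365}{2}$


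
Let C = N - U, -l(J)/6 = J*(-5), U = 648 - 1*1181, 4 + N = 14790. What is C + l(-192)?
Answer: 9559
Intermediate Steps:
N = 14786 (N = -4 + 14790 = 14786)
U = -533 (U = 648 - 1181 = -533)
l(J) = 30*J (l(J) = -6*J*(-5) = -(-30)*J = 30*J)
C = 15319 (C = 14786 - 1*(-533) = 14786 + 533 = 15319)
C + l(-192) = 15319 + 30*(-192) = 15319 - 5760 = 9559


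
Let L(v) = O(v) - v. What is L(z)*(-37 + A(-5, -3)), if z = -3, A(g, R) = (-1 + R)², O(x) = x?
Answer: 0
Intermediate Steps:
L(v) = 0 (L(v) = v - v = 0)
L(z)*(-37 + A(-5, -3)) = 0*(-37 + (-1 - 3)²) = 0*(-37 + (-4)²) = 0*(-37 + 16) = 0*(-21) = 0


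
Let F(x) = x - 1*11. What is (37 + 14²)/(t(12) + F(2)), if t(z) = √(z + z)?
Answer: -699/19 - 466*√6/57 ≈ -56.815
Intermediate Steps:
F(x) = -11 + x (F(x) = x - 11 = -11 + x)
t(z) = √2*√z (t(z) = √(2*z) = √2*√z)
(37 + 14²)/(t(12) + F(2)) = (37 + 14²)/(√2*√12 + (-11 + 2)) = (37 + 196)/(√2*(2*√3) - 9) = 233/(2*√6 - 9) = 233/(-9 + 2*√6)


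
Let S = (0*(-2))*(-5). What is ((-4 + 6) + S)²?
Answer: 4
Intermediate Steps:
S = 0 (S = 0*(-5) = 0)
((-4 + 6) + S)² = ((-4 + 6) + 0)² = (2 + 0)² = 2² = 4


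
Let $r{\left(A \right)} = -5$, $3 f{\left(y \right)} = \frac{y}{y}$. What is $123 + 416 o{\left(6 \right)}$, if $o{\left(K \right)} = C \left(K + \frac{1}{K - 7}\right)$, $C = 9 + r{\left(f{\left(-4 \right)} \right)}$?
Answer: $8443$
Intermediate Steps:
$f{\left(y \right)} = \frac{1}{3}$ ($f{\left(y \right)} = \frac{y \frac{1}{y}}{3} = \frac{1}{3} \cdot 1 = \frac{1}{3}$)
$C = 4$ ($C = 9 - 5 = 4$)
$o{\left(K \right)} = 4 K + \frac{4}{-7 + K}$ ($o{\left(K \right)} = 4 \left(K + \frac{1}{K - 7}\right) = 4 \left(K + \frac{1}{-7 + K}\right) = 4 K + \frac{4}{-7 + K}$)
$123 + 416 o{\left(6 \right)} = 123 + 416 \frac{4 \left(1 + 6^{2} - 42\right)}{-7 + 6} = 123 + 416 \frac{4 \left(1 + 36 - 42\right)}{-1} = 123 + 416 \cdot 4 \left(-1\right) \left(-5\right) = 123 + 416 \cdot 20 = 123 + 8320 = 8443$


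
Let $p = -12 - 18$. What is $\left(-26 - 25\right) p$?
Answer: $1530$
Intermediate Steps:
$p = -30$ ($p = -12 - 18 = -30$)
$\left(-26 - 25\right) p = \left(-26 - 25\right) \left(-30\right) = \left(-51\right) \left(-30\right) = 1530$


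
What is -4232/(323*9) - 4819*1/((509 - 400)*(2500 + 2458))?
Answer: -2301074737/1571006754 ≈ -1.4647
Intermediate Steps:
-4232/(323*9) - 4819*1/((509 - 400)*(2500 + 2458)) = -4232/2907 - 4819/(4958*109) = -4232*1/2907 - 4819/540422 = -4232/2907 - 4819*1/540422 = -4232/2907 - 4819/540422 = -2301074737/1571006754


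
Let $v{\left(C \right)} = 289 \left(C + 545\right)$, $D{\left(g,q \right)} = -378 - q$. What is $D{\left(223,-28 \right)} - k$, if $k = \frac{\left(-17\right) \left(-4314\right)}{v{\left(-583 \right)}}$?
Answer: $- \frac{110893}{323} \approx -343.32$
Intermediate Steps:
$v{\left(C \right)} = 157505 + 289 C$ ($v{\left(C \right)} = 289 \left(545 + C\right) = 157505 + 289 C$)
$k = - \frac{2157}{323}$ ($k = \frac{\left(-17\right) \left(-4314\right)}{157505 + 289 \left(-583\right)} = \frac{73338}{157505 - 168487} = \frac{73338}{-10982} = 73338 \left(- \frac{1}{10982}\right) = - \frac{2157}{323} \approx -6.678$)
$D{\left(223,-28 \right)} - k = \left(-378 - -28\right) - - \frac{2157}{323} = \left(-378 + 28\right) + \frac{2157}{323} = -350 + \frac{2157}{323} = - \frac{110893}{323}$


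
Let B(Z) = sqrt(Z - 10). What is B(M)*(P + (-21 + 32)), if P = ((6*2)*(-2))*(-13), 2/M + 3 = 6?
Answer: 646*I*sqrt(21)/3 ≈ 986.78*I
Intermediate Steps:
M = 2/3 (M = 2/(-3 + 6) = 2/3 ≈ 0.66667)
B(Z) = sqrt(-10 + Z)
P = 312 (P = (12*(-2))*(-13) = -24*(-13) = 312)
B(M)*(P + (-21 + 32)) = sqrt(-10 + 2/3)*(312 + (-21 + 32)) = sqrt(-28/3)*(312 + 11) = (2*I*sqrt(21)/3)*323 = 646*I*sqrt(21)/3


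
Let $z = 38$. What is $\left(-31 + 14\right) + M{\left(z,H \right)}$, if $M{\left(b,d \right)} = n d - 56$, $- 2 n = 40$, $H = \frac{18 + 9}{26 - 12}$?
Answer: $- \frac{781}{7} \approx -111.57$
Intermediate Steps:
$H = \frac{27}{14} \approx 1.9286$
$n = -20$ ($n = \left(- \frac{1}{2}\right) 40 = -20$)
$M{\left(b,d \right)} = -56 - 20 d$ ($M{\left(b,d \right)} = - 20 d - 56 = -56 - 20 d$)
$\left(-31 + 14\right) + M{\left(z,H \right)} = \left(-31 + 14\right) - \frac{662}{7} = -17 - \frac{662}{7} = - \frac{781}{7}$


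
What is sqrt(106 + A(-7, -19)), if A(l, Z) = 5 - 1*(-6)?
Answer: 3*sqrt(13) ≈ 10.817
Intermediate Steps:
A(l, Z) = 11 (A(l, Z) = 5 + 6 = 11)
sqrt(106 + A(-7, -19)) = sqrt(106 + 11) = sqrt(117) = 3*sqrt(13)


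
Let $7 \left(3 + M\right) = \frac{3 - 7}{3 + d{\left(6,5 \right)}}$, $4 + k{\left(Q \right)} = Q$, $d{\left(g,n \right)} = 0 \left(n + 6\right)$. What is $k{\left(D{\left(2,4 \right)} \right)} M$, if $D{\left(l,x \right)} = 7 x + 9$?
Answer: $- \frac{737}{7} \approx -105.29$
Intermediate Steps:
$d{\left(g,n \right)} = 0$ ($d{\left(g,n \right)} = 0 \left(6 + n\right) = 0$)
$D{\left(l,x \right)} = 9 + 7 x$
$k{\left(Q \right)} = -4 + Q$
$M = - \frac{67}{21}$ ($M = -3 + \frac{\left(3 - 7\right) \frac{1}{3 + 0}}{7} = -3 + \frac{\left(-4\right) \frac{1}{3}}{7} = -3 + \frac{1}{7} \left(- \frac{4}{3}\right) = -3 - \frac{4}{21} = - \frac{67}{21} \approx -3.1905$)
$k{\left(D{\left(2,4 \right)} \right)} M = \left(-4 + \left(9 + 7 \cdot 4\right)\right) \left(- \frac{67}{21}\right) = \left(-4 + \left(9 + 28\right)\right) \left(- \frac{67}{21}\right) = \left(-4 + 37\right) \left(- \frac{67}{21}\right) = 33 \left(- \frac{67}{21}\right) = - \frac{737}{7}$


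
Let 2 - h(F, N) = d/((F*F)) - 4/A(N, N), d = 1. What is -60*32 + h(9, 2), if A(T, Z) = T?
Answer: -155197/81 ≈ -1916.0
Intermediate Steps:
h(F, N) = 2 - 1/F² + 4/N (h(F, N) = 2 - (1/(F*F) - 4/N) = 2 - (1/F² - 4/N) = 2 - (F⁻² - 4/N) = 2 + (-1/F² + 4/N) = 2 - 1/F² + 4/N)
-60*32 + h(9, 2) = -60*32 + (2 - 1/9² + 4/2) = -1920 + (2 - 1*1/81 + 4*(½)) = -1920 + (2 - 1/81 + 2) = -1920 + 323/81 = -155197/81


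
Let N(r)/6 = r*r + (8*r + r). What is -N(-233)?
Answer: -313152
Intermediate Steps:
N(r) = 6*r² + 54*r (N(r) = 6*(r*r + (8*r + r)) = 6*(r² + 9*r) = 6*r² + 54*r)
-N(-233) = -6*(-233)*(9 - 233) = -6*(-233)*(-224) = -1*313152 = -313152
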